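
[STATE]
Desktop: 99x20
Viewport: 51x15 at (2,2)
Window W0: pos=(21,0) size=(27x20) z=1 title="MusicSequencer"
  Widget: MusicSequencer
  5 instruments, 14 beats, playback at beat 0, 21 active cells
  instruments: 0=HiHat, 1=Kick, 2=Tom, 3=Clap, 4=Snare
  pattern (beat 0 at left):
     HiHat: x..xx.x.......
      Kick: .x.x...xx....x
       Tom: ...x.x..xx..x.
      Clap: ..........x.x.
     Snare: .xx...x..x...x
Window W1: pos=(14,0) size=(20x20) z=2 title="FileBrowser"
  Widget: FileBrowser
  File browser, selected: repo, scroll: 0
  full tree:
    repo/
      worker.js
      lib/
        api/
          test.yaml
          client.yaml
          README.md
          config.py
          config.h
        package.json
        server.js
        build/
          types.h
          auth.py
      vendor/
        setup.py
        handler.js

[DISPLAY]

            ┠──────────────────┨─────────────┨     
            ┃> [-] repo/       ┃67890123     ┃     
            ┃    worker.js     ┃█·······     ┃     
            ┃    [+] lib/      ┃·██····█     ┃     
            ┃    [+] vendor/   ┃··██··█·     ┃     
            ┃                  ┃····█·█·     ┃     
            ┃                  ┃█··█···█     ┃     
            ┃                  ┃             ┃     
            ┃                  ┃             ┃     
            ┃                  ┃             ┃     
            ┃                  ┃             ┃     
            ┃                  ┃             ┃     
            ┃                  ┃             ┃     
            ┃                  ┃             ┃     
            ┃                  ┃             ┃     


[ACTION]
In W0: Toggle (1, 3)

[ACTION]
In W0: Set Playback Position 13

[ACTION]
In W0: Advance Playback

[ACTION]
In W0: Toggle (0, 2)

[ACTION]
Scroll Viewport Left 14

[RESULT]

              ┠──────────────────┨─────────────┨   
              ┃> [-] repo/       ┃67890123     ┃   
              ┃    worker.js     ┃█·······     ┃   
              ┃    [+] lib/      ┃·██····█     ┃   
              ┃    [+] vendor/   ┃··██··█·     ┃   
              ┃                  ┃····█·█·     ┃   
              ┃                  ┃█··█···█     ┃   
              ┃                  ┃             ┃   
              ┃                  ┃             ┃   
              ┃                  ┃             ┃   
              ┃                  ┃             ┃   
              ┃                  ┃             ┃   
              ┃                  ┃             ┃   
              ┃                  ┃             ┃   
              ┃                  ┃             ┃   


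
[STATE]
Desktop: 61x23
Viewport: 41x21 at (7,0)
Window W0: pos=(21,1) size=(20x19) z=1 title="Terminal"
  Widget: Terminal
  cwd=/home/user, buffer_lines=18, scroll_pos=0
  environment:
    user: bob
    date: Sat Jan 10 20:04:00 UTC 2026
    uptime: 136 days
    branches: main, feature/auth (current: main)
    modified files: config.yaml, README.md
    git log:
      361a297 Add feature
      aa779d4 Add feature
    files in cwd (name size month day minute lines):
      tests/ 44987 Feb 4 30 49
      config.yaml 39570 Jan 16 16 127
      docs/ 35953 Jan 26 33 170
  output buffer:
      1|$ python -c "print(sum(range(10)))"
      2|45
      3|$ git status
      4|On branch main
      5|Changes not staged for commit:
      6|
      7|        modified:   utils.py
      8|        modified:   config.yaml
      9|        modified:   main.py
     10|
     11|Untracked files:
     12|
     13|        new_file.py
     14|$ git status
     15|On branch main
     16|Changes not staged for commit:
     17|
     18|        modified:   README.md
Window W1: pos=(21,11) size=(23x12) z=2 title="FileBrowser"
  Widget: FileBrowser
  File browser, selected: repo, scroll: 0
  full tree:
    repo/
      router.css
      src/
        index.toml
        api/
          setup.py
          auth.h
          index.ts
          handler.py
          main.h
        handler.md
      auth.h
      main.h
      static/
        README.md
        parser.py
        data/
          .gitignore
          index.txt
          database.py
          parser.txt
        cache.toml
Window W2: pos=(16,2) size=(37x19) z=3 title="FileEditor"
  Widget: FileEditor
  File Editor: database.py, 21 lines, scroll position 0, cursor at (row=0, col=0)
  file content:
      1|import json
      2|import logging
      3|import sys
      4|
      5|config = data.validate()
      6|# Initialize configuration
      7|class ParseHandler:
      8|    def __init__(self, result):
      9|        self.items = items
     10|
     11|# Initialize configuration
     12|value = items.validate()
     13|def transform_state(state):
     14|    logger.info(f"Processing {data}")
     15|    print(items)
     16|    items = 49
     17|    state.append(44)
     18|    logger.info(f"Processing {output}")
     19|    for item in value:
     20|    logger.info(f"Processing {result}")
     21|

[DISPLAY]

                                         
              ┏━━━━━━━━━━━━━━━━━━┓       
         ┏━━━━━━━━━━━━━━━━━━━━━━━━━━━━━━━
         ┃ FileEditor                    
         ┠───────────────────────────────
         ┃█mport json                    
         ┃import logging                 
         ┃import sys                     
         ┃                               
         ┃config = data.validate()       
         ┃# Initialize configuration     
         ┃class ParseHandler:            
         ┃    def __init__(self, result):
         ┃        self.items = items     
         ┃                               
         ┃# Initialize configuration     
         ┃value = items.validate()       
         ┃def transform_state(state):    
         ┃    logger.info(f"Processing {d
         ┃    print(items)               
         ┗━━━━━━━━━━━━━━━━━━━━━━━━━━━━━━━


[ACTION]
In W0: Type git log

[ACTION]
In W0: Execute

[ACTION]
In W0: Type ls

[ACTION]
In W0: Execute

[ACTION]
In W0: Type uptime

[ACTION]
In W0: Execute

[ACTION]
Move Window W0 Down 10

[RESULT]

                                         
                                         
         ┏━━━━━━━━━━━━━━━━━━━━━━━━━━━━━━━
         ┃ FileEditor                    
         ┠───────────────────────────────
         ┃█mport json                    
         ┃import logging                 
         ┃import sys                     
         ┃                               
         ┃config = data.validate()       
         ┃# Initialize configuration     
         ┃class ParseHandler:            
         ┃    def __init__(self, result):
         ┃        self.items = items     
         ┃                               
         ┃# Initialize configuration     
         ┃value = items.validate()       
         ┃def transform_state(state):    
         ┃    logger.info(f"Processing {d
         ┃    print(items)               
         ┗━━━━━━━━━━━━━━━━━━━━━━━━━━━━━━━


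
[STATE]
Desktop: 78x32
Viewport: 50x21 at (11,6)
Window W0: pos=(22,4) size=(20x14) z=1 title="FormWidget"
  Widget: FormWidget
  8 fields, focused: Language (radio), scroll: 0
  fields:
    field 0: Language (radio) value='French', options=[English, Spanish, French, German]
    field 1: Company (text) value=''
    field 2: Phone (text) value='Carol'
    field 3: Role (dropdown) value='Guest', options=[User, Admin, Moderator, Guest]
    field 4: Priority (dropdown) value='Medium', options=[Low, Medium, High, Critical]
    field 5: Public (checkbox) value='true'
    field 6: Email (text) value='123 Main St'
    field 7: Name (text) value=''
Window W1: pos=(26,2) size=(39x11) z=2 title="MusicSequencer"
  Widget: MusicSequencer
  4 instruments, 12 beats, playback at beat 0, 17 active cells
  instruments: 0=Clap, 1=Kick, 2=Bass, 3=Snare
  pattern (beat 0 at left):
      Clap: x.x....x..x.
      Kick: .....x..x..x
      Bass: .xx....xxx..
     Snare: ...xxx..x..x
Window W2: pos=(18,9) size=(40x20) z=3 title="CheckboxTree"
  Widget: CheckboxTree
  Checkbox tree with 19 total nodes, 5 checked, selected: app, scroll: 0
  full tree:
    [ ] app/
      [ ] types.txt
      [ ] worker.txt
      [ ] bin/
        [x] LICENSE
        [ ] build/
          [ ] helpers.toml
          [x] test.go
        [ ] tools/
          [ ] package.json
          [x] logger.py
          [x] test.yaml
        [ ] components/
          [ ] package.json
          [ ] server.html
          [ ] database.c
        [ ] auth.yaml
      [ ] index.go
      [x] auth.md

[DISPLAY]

           ┠───┃  Clap█·█····█··█·                
           ┃> L┃  Kick·····█··█··█                
           ┃  C┃  Bass·██····███··                
       ┏━━━━━━━━━━━━━━━━━━━━━━━━━━━━━━━━━━━━━━┓   
       ┃ CheckboxTree                         ┃   
       ┠──────────────────────────────────────┨   
       ┃>[-] app/                             ┃━━━
       ┃   [ ] types.txt                      ┃   
       ┃   [ ] worker.txt                     ┃   
       ┃   [-] bin/                           ┃   
       ┃     [x] LICENSE                      ┃   
       ┃     [-] build/                       ┃   
       ┃       [ ] helpers.toml               ┃   
       ┃       [x] test.go                    ┃   
       ┃     [-] tools/                       ┃   
       ┃       [ ] package.json               ┃   
       ┃       [x] logger.py                  ┃   
       ┃       [x] test.yaml                  ┃   
       ┃     [ ] components/                  ┃   
       ┃       [ ] package.json               ┃   
       ┃       [ ] server.html                ┃   


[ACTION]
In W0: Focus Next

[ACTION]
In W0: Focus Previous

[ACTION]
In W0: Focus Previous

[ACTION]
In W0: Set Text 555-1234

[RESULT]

           ┠───┃  Clap█·█····█··█·                
           ┃  L┃  Kick·····█··█··█                
           ┃  C┃  Bass·██····███··                
       ┏━━━━━━━━━━━━━━━━━━━━━━━━━━━━━━━━━━━━━━┓   
       ┃ CheckboxTree                         ┃   
       ┠──────────────────────────────────────┨   
       ┃>[-] app/                             ┃━━━
       ┃   [ ] types.txt                      ┃   
       ┃   [ ] worker.txt                     ┃   
       ┃   [-] bin/                           ┃   
       ┃     [x] LICENSE                      ┃   
       ┃     [-] build/                       ┃   
       ┃       [ ] helpers.toml               ┃   
       ┃       [x] test.go                    ┃   
       ┃     [-] tools/                       ┃   
       ┃       [ ] package.json               ┃   
       ┃       [x] logger.py                  ┃   
       ┃       [x] test.yaml                  ┃   
       ┃     [ ] components/                  ┃   
       ┃       [ ] package.json               ┃   
       ┃       [ ] server.html                ┃   


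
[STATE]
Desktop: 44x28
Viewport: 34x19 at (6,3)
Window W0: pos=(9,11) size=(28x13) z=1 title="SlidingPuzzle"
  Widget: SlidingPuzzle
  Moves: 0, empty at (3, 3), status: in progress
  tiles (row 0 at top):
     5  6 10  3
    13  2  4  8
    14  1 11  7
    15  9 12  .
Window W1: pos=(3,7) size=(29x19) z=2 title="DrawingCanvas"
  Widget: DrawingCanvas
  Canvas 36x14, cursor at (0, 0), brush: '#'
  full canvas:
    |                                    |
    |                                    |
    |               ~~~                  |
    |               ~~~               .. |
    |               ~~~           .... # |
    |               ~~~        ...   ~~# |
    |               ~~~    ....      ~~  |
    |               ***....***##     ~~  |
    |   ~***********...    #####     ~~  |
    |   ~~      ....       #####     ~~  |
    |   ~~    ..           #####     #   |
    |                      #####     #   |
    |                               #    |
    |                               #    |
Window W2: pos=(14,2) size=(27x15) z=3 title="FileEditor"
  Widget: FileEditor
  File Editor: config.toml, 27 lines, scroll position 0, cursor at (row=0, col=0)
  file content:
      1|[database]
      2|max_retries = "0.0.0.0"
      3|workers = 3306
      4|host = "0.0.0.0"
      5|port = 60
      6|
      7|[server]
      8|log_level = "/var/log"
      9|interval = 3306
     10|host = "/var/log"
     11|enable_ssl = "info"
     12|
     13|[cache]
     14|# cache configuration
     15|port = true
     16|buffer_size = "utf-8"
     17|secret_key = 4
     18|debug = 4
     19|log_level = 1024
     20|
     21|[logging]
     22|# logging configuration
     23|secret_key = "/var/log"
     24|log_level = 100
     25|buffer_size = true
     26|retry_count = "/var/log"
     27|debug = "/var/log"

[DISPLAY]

        ┃ FileEditor              
        ┠─────────────────────────
        ┃█database]              ▲
        ┃max_retries = "0.0.0.0" █
━━━━━━━━┃workers = 3306          ░
rawingCa┃host = "0.0.0.0"        ░
────────┃port = 60               ░
        ┃                        ░
        ┃[server]                ░
        ┃log_level = "/var/log"  ░
        ┃interval = 3306         ░
        ┃host = "/var/log"       ░
        ┃enable_ssl = "info"     ▼
        ┗━━━━━━━━━━━━━━━━━━━━━━━━━
             ***....***##┃    ┃   
 ~***********...    #####┃    ┃   
 ~~      ....       #####┃    ┃   
 ~~    ..           #####┃    ┃   
                    #####┃    ┃   


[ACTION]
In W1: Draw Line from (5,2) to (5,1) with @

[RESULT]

        ┃ FileEditor              
        ┠─────────────────────────
        ┃█database]              ▲
        ┃max_retries = "0.0.0.0" █
━━━━━━━━┃workers = 3306          ░
rawingCa┃host = "0.0.0.0"        ░
────────┃port = 60               ░
        ┃                        ░
        ┃[server]                ░
        ┃log_level = "/var/log"  ░
        ┃interval = 3306         ░
        ┃host = "/var/log"       ░
@       ┃enable_ssl = "info"     ▼
        ┗━━━━━━━━━━━━━━━━━━━━━━━━━
             ***....***##┃    ┃   
 ~***********...    #####┃    ┃   
 ~~      ....       #####┃    ┃   
 ~~    ..           #####┃    ┃   
                    #####┃    ┃   


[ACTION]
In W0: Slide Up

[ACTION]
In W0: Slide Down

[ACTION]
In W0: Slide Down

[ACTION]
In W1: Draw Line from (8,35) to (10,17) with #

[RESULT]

        ┃ FileEditor              
        ┠─────────────────────────
        ┃█database]              ▲
        ┃max_retries = "0.0.0.0" █
━━━━━━━━┃workers = 3306          ░
rawingCa┃host = "0.0.0.0"        ░
────────┃port = 60               ░
        ┃                        ░
        ┃[server]                ░
        ┃log_level = "/var/log"  ░
        ┃interval = 3306         ░
        ┃host = "/var/log"       ░
@       ┃enable_ssl = "info"     ▼
        ┗━━━━━━━━━━━━━━━━━━━━━━━━━
             ***....***##┃    ┃   
 ~***********...    #####┃    ┃   
 ~~      ....       #####┃    ┃   
 ~~    ..      ##########┃    ┃   
                    #####┃    ┃   


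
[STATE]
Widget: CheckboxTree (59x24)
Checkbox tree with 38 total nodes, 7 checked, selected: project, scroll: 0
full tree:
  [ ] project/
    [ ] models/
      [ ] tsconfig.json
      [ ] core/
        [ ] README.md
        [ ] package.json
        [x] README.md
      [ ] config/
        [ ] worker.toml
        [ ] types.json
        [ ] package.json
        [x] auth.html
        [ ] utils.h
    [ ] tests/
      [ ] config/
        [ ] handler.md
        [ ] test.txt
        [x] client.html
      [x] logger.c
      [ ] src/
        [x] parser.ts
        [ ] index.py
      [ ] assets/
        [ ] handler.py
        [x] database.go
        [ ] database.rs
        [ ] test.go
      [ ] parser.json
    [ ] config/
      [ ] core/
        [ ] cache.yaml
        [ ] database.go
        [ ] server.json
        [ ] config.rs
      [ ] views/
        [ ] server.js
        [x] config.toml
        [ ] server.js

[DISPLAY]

>[-] project/                                              
   [-] models/                                             
     [ ] tsconfig.json                                     
     [-] core/                                             
       [ ] README.md                                       
       [ ] package.json                                    
       [x] README.md                                       
     [-] config/                                           
       [ ] worker.toml                                     
       [ ] types.json                                      
       [ ] package.json                                    
       [x] auth.html                                       
       [ ] utils.h                                         
   [-] tests/                                              
     [-] config/                                           
       [ ] handler.md                                      
       [ ] test.txt                                        
       [x] client.html                                     
     [x] logger.c                                          
     [-] src/                                              
       [x] parser.ts                                       
       [ ] index.py                                        
     [-] assets/                                           
       [ ] handler.py                                      


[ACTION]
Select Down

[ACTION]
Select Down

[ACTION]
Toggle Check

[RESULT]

 [-] project/                                              
   [-] models/                                             
>    [x] tsconfig.json                                     
     [-] core/                                             
       [ ] README.md                                       
       [ ] package.json                                    
       [x] README.md                                       
     [-] config/                                           
       [ ] worker.toml                                     
       [ ] types.json                                      
       [ ] package.json                                    
       [x] auth.html                                       
       [ ] utils.h                                         
   [-] tests/                                              
     [-] config/                                           
       [ ] handler.md                                      
       [ ] test.txt                                        
       [x] client.html                                     
     [x] logger.c                                          
     [-] src/                                              
       [x] parser.ts                                       
       [ ] index.py                                        
     [-] assets/                                           
       [ ] handler.py                                      


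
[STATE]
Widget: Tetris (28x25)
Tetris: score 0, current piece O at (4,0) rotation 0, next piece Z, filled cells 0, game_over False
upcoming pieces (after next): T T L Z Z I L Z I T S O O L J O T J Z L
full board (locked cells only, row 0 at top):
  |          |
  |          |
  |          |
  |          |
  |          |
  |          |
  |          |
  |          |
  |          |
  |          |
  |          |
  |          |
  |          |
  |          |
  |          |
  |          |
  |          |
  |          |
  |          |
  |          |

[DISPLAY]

    ▓▓    │Next:            
    ▓▓    │▓▓               
          │ ▓▓              
          │                 
          │                 
          │                 
          │Score:           
          │0                
          │                 
          │                 
          │                 
          │                 
          │                 
          │                 
          │                 
          │                 
          │                 
          │                 
          │                 
          │                 
          │                 
          │                 
          │                 
          │                 
          │                 


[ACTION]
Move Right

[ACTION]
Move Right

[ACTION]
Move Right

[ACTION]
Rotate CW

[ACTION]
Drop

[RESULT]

          │Next:            
       ▓▓ │▓▓               
       ▓▓ │ ▓▓              
          │                 
          │                 
          │                 
          │Score:           
          │0                
          │                 
          │                 
          │                 
          │                 
          │                 
          │                 
          │                 
          │                 
          │                 
          │                 
          │                 
          │                 
          │                 
          │                 
          │                 
          │                 
          │                 


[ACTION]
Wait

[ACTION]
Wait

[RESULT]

          │Next:            
          │▓▓               
          │ ▓▓              
       ▓▓ │                 
       ▓▓ │                 
          │                 
          │Score:           
          │0                
          │                 
          │                 
          │                 
          │                 
          │                 
          │                 
          │                 
          │                 
          │                 
          │                 
          │                 
          │                 
          │                 
          │                 
          │                 
          │                 
          │                 


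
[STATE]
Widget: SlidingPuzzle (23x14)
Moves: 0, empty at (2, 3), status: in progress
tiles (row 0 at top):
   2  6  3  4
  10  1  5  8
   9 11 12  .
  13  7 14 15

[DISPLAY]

┌────┬────┬────┬────┐  
│  2 │  6 │  3 │  4 │  
├────┼────┼────┼────┤  
│ 10 │  1 │  5 │  8 │  
├────┼────┼────┼────┤  
│  9 │ 11 │ 12 │    │  
├────┼────┼────┼────┤  
│ 13 │  7 │ 14 │ 15 │  
└────┴────┴────┴────┘  
Moves: 0               
                       
                       
                       
                       


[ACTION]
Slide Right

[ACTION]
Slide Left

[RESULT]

┌────┬────┬────┬────┐  
│  2 │  6 │  3 │  4 │  
├────┼────┼────┼────┤  
│ 10 │  1 │  5 │  8 │  
├────┼────┼────┼────┤  
│  9 │ 11 │ 12 │    │  
├────┼────┼────┼────┤  
│ 13 │  7 │ 14 │ 15 │  
└────┴────┴────┴────┘  
Moves: 2               
                       
                       
                       
                       


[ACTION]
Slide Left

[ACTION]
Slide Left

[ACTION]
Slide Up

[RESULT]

┌────┬────┬────┬────┐  
│  2 │  6 │  3 │  4 │  
├────┼────┼────┼────┤  
│ 10 │  1 │  5 │  8 │  
├────┼────┼────┼────┤  
│  9 │ 11 │ 12 │ 15 │  
├────┼────┼────┼────┤  
│ 13 │  7 │ 14 │    │  
└────┴────┴────┴────┘  
Moves: 3               
                       
                       
                       
                       


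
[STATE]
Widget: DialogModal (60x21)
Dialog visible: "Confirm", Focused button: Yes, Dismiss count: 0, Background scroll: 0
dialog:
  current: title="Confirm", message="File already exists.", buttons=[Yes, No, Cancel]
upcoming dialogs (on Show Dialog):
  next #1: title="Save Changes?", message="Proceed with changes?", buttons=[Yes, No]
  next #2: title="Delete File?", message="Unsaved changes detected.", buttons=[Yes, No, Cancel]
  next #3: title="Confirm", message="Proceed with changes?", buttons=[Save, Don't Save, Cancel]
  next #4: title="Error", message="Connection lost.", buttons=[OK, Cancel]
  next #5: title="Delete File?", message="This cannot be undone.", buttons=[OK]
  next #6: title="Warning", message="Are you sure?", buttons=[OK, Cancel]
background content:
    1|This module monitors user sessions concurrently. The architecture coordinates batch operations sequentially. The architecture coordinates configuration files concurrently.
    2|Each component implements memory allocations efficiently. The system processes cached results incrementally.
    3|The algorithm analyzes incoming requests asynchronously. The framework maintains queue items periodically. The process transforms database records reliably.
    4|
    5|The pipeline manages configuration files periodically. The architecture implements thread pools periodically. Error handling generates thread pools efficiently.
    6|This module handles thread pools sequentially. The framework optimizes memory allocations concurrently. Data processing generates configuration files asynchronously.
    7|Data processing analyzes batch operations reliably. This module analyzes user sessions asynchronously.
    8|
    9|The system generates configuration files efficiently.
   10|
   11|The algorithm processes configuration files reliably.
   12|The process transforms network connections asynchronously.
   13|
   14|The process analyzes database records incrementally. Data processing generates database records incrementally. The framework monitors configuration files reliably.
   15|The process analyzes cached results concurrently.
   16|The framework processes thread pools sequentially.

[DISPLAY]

This module monitors user sessions concurrently. The archite
Each component implements memory allocations efficiently. Th
The algorithm analyzes incoming requests asynchronously. The
                                                            
The pipeline manages configuration files periodically. The a
This module handles thread pools sequentially. The framework
Data processing analyzes batch operations reliably. This mod
                                                            
The system generat┌──────────────────────┐fficiently.       
                  │       Confirm        │                  
The algorithm proc│ File already exists. │s reliably.       
The process transf│ [Yes]  No   Cancel   │ asynchronously.  
                  └──────────────────────┘                  
The process analyzes database records incrementally. Data pr
The process analyzes cached results concurrently.           
The framework processes thread pools sequentially.          
                                                            
                                                            
                                                            
                                                            
                                                            


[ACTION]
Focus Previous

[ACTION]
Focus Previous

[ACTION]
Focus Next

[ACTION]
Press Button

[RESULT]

This module monitors user sessions concurrently. The archite
Each component implements memory allocations efficiently. Th
The algorithm analyzes incoming requests asynchronously. The
                                                            
The pipeline manages configuration files periodically. The a
This module handles thread pools sequentially. The framework
Data processing analyzes batch operations reliably. This mod
                                                            
The system generates configuration files efficiently.       
                                                            
The algorithm processes configuration files reliably.       
The process transforms network connections asynchronously.  
                                                            
The process analyzes database records incrementally. Data pr
The process analyzes cached results concurrently.           
The framework processes thread pools sequentially.          
                                                            
                                                            
                                                            
                                                            
                                                            


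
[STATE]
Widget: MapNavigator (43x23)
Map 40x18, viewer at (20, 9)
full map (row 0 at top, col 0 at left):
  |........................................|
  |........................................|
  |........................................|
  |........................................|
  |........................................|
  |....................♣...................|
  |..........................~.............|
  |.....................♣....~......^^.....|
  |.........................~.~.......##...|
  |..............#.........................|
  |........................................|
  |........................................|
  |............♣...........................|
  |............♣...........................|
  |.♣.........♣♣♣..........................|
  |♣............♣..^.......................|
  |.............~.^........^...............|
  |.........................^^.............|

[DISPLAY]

                                           
                                           
 ........................................  
 ........................................  
 ........................................  
 ........................................  
 ........................................  
 ....................♣...................  
 ..........................~.............  
 .....................♣....~......^^.....  
 .........................~.~.......##...  
 ..............#.....@...................  
 ........................................  
 ........................................  
 ............♣...........................  
 ............♣...........................  
 .♣.........♣♣♣..........................  
 ♣............♣..^.......................  
 .............~.^........^...............  
 .........................^^.............  
                                           
                                           
                                           


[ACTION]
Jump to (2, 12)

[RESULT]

                   ........................
                   ........................
                   ........................
                   ........................
                   ....................♣...
                   ........................
                   .....................♣..
                   ........................
                   ..............#.........
                   ........................
                   ........................
                   ..@.........♣...........
                   ............♣...........
                   .♣.........♣♣♣..........
                   ♣............♣..^.......
                   .............~.^........
                   ........................
                                           
                                           
                                           
                                           
                                           
                                           


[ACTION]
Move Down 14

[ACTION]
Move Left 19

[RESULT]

                     ......................
                     .....................♣
                     ......................
                     ..............#.......
                     ......................
                     ......................
                     ............♣.........
                     ............♣.........
                     .♣.........♣♣♣........
                     ♣............♣..^.....
                     .............~.^......
                     @.....................
                                           
                                           
                                           
                                           
                                           
                                           
                                           
                                           
                                           
                                           
                                           


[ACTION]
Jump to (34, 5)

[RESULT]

                                           
                                           
                                           
                                           
                                           
                                           
...........................                
...........................                
...........................                
...........................                
...........................                
.......♣.............@.....                
.............~.............                
........♣....~......^^.....                
............~.~.......##...                
.#.........................                
...........................                
...........................                
...........................                
...........................                
♣..........................                
♣..^.......................                
~.^........^...............                


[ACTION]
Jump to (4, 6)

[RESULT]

                                           
                                           
                                           
                                           
                                           
                 ..........................
                 ..........................
                 ..........................
                 ..........................
                 ..........................
                 ....................♣.....
                 ....@.....................
                 .....................♣....
                 .........................~
                 ..............#...........
                 ..........................
                 ..........................
                 ............♣.............
                 ............♣.............
                 .♣.........♣♣♣............
                 ♣............♣..^.........
                 .............~.^........^.
                 .........................^


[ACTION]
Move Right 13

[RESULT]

                                           
                                           
                                           
                                           
                                           
    .......................................
    .......................................
    .......................................
    .......................................
    .......................................
    ....................♣..................
    .................@........~............
    .....................♣....~......^^....
    .........................~.~.......##..
    ..............#........................
    .......................................
    .......................................
    ............♣..........................
    ............♣..........................
    .♣.........♣♣♣.........................
    ♣............♣..^......................
    .............~.^........^..............
    .........................^^............


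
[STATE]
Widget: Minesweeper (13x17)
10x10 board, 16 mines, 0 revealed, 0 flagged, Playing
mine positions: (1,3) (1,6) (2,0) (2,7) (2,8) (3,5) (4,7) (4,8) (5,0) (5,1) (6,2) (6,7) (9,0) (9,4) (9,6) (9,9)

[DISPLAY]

■■■■■■■■■■   
■■■■■■■■■■   
■■■■■■■■■■   
■■■■■■■■■■   
■■■■■■■■■■   
■■■■■■■■■■   
■■■■■■■■■■   
■■■■■■■■■■   
■■■■■■■■■■   
■■■■■■■■■■   
             
             
             
             
             
             
             


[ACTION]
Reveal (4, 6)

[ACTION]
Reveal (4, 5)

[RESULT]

■■■■■■■■■■   
■■■■■■■■■■   
■■■■■■■■■■   
■■■■■■■■■■   
■■■■■12■■■   
■■■■■■■■■■   
■■■■■■■■■■   
■■■■■■■■■■   
■■■■■■■■■■   
■■■■■■■■■■   
             
             
             
             
             
             
             


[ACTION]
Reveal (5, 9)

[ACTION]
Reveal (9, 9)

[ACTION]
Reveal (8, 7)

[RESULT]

■■■■■■■■■■   
■■■✹■■✹■■■   
✹■■■■■■✹✹■   
■■■■■✹■■■■   
■■■■■12✹✹■   
✹✹■■■■■■■1   
■■✹■■■■✹■■   
■■■■■■■■■■   
■■■■■■■■■■   
✹■■■✹■✹■■✹   
             
             
             
             
             
             
             


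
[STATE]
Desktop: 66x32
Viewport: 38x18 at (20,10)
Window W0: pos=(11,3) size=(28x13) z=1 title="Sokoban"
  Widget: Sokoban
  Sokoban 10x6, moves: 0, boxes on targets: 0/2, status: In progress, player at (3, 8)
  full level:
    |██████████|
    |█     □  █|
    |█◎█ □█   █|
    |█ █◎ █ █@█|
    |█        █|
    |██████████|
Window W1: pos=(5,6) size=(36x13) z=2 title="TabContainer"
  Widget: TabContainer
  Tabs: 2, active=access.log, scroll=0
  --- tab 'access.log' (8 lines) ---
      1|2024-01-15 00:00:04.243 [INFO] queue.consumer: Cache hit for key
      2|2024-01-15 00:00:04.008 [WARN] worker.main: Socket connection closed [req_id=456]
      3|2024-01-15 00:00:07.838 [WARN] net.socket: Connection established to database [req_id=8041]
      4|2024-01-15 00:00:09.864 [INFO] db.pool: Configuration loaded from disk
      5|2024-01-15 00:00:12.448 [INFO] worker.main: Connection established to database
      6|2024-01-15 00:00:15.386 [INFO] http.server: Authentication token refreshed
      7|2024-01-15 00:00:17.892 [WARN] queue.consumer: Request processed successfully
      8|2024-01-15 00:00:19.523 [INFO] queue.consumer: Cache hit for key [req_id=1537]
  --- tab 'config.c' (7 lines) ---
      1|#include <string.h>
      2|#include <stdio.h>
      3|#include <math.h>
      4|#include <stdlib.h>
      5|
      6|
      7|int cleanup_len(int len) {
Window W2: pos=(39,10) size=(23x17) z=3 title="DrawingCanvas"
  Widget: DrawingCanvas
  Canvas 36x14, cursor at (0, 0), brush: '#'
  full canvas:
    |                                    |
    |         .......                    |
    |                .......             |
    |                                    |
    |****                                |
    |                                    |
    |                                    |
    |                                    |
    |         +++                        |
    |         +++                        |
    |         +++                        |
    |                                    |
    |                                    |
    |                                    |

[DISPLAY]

───────────────────┏━━━━━━━━━━━━━━━━━━
00:04.243 [INFO] qu┃ DrawingCanvas    
00:04.008 [WARN] wo┠──────────────────
00:07.838 [WARN] ne┃+                 
00:09.864 [INFO] db┃         .......  
00:12.448 [INFO] wo┃                ..
00:15.386 [INFO] ht┃                  
00:17.892 [WARN] qu┃****              
━━━━━━━━━━━━━━━━━━━┃                  
                   ┃                  
                   ┃                  
                   ┃         +++      
                   ┃         +++      
                   ┃         +++      
                   ┃                  
                   ┃                  
                   ┗━━━━━━━━━━━━━━━━━━
                                      


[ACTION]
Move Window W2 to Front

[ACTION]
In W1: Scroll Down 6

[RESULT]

───────────────────┏━━━━━━━━━━━━━━━━━━
00:17.892 [WARN] qu┃ DrawingCanvas    
00:19.523 [INFO] qu┠──────────────────
                   ┃+                 
                   ┃         .......  
                   ┃                ..
                   ┃                  
                   ┃****              
━━━━━━━━━━━━━━━━━━━┃                  
                   ┃                  
                   ┃                  
                   ┃         +++      
                   ┃         +++      
                   ┃         +++      
                   ┃                  
                   ┃                  
                   ┗━━━━━━━━━━━━━━━━━━
                                      


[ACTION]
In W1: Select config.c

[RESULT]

───────────────────┏━━━━━━━━━━━━━━━━━━
ng.h>              ┃ DrawingCanvas    
o.h>               ┠──────────────────
.h>                ┃+                 
ib.h>              ┃         .......  
                   ┃                ..
                   ┃                  
n(int len) {       ┃****              
━━━━━━━━━━━━━━━━━━━┃                  
                   ┃                  
                   ┃                  
                   ┃         +++      
                   ┃         +++      
                   ┃         +++      
                   ┃                  
                   ┃                  
                   ┗━━━━━━━━━━━━━━━━━━
                                      


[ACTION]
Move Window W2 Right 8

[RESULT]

────────────────────┃  ┏━━━━━━━━━━━━━━
ng.h>               ┃  ┃ DrawingCanvas
o.h>                ┃  ┠──────────────
.h>                 ┃  ┃+             
ib.h>               ┃  ┃         .....
                    ┃  ┃              
                    ┃  ┃              
n(int len) {        ┃  ┃****          
━━━━━━━━━━━━━━━━━━━━┛  ┃              
                       ┃              
                       ┃              
                       ┃         +++  
                       ┃         +++  
                       ┃         +++  
                       ┃              
                       ┃              
                       ┗━━━━━━━━━━━━━━
                                      


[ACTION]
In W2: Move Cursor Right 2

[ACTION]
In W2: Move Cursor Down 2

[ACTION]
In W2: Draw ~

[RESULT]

────────────────────┃  ┏━━━━━━━━━━━━━━
ng.h>               ┃  ┃ DrawingCanvas
o.h>                ┃  ┠──────────────
.h>                 ┃  ┃              
ib.h>               ┃  ┃         .....
                    ┃  ┃  ~           
                    ┃  ┃              
n(int len) {        ┃  ┃****          
━━━━━━━━━━━━━━━━━━━━┛  ┃              
                       ┃              
                       ┃              
                       ┃         +++  
                       ┃         +++  
                       ┃         +++  
                       ┃              
                       ┃              
                       ┗━━━━━━━━━━━━━━
                                      
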